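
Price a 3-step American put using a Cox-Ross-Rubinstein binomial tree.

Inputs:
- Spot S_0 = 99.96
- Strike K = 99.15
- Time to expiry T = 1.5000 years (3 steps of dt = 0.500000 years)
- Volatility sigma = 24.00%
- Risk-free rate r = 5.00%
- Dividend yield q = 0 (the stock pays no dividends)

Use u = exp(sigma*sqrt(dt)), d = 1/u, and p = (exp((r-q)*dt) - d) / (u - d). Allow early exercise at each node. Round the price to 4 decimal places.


Answer: Price = V(0,0) = 9.0264

Derivation:
dt = T/N = 0.500000
u = exp(sigma*sqrt(dt)) = 1.184956; d = 1/u = 0.843913
p = (exp((r-q)*dt) - d) / (u - d) = 0.531904
Discount per step: exp(-r*dt) = 0.975310
Stock lattice S(k, i) with i counting down-moves:
  k=0: S(0,0) = 99.9600
  k=1: S(1,0) = 118.4482; S(1,1) = 84.3576
  k=2: S(2,0) = 140.3559; S(2,1) = 99.9600; S(2,2) = 71.1905
  k=3: S(3,0) = 166.3156; S(3,1) = 118.4482; S(3,2) = 84.3576; S(3,3) = 60.0786
Terminal payoffs V(N, i) = max(K - S_T, 0):
  V(3,0) = 0.000000; V(3,1) = 0.000000; V(3,2) = 14.792436; V(3,3) = 39.071429
Backward induction: V(k, i) = exp(-r*dt) * [p * V(k+1, i) + (1-p) * V(k+1, i+1)]; then take max(V_cont, immediate exercise) for American.
  V(2,0) = exp(-r*dt) * [p*0.000000 + (1-p)*0.000000] = 0.000000; exercise = 0.000000; V(2,0) = max -> 0.000000
  V(2,1) = exp(-r*dt) * [p*0.000000 + (1-p)*14.792436] = 6.753323; exercise = 0.000000; V(2,1) = max -> 6.753323
  V(2,2) = exp(-r*dt) * [p*14.792436 + (1-p)*39.071429] = 25.511516; exercise = 27.959538; V(2,2) = max -> 27.959538
  V(1,0) = exp(-r*dt) * [p*0.000000 + (1-p)*6.753323] = 3.083155; exercise = 0.000000; V(1,0) = max -> 3.083155
  V(1,1) = exp(-r*dt) * [p*6.753323 + (1-p)*27.959538] = 16.268046; exercise = 14.792436; V(1,1) = max -> 16.268046
  V(0,0) = exp(-r*dt) * [p*3.083155 + (1-p)*16.268046] = 9.026448; exercise = 0.000000; V(0,0) = max -> 9.026448


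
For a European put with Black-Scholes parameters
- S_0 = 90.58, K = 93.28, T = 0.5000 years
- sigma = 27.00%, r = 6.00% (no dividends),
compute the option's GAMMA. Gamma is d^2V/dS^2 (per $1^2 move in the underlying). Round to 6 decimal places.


d1 = 0.0987472814; d2 = -0.0921715495
phi(d1) = 0.3970019661; exp(-qT) = 1.0000000000; exp(-rT) = 0.9704455335
Gamma = exp(-qT) * phi(d1) / (S * sigma * sqrt(T)) = 1.0000000000 * 0.3970019661 / (90.5800 * 0.2700 * 0.7071067812) = 0.022957

Answer: Gamma = 0.022957


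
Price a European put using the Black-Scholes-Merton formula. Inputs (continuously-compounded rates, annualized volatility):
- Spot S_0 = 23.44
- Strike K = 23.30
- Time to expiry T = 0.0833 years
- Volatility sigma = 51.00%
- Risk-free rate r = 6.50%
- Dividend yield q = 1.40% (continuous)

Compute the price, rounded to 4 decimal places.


d1 = (ln(S/K) + (r - q + 0.5*sigma^2) * T) / (sigma * sqrt(T)) = 0.14315763
d2 = d1 - sigma * sqrt(T) = -0.00403724
exp(-rT) = 0.99460013; exp(-qT) = 0.99883448
P = K * exp(-rT) * N(-d2) - S_0 * exp(-qT) * N(-d1)
N(-d1) = 0.44308284; N(-d2) = 0.50161062
P = 23.3000 * 0.99460013 * 0.50161062 - 23.4400 * 0.99883448 * 0.44308284 = 1.2507

Answer: Price = 1.2507


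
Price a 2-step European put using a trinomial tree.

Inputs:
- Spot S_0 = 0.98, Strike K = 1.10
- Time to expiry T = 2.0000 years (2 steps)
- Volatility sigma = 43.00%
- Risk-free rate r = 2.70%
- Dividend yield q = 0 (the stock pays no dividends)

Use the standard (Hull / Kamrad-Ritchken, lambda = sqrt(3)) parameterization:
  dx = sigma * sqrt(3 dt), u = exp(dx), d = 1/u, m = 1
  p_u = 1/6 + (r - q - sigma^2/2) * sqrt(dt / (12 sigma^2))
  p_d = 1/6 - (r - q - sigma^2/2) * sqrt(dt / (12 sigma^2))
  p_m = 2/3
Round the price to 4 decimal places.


dt = T/N = 1.000000; dx = sigma*sqrt(3*dt) = 0.744782
u = exp(dx) = 2.105982; d = 1/u = 0.474838
p_u = 0.122728, p_m = 0.666667, p_d = 0.210606
Discount per step: exp(-r*dt) = 0.973361
Stock lattice S(k, j) with j the centered position index:
  k=0: S(0,+0) = 0.9800
  k=1: S(1,-1) = 0.4653; S(1,+0) = 0.9800; S(1,+1) = 2.0639
  k=2: S(2,-2) = 0.2210; S(2,-1) = 0.4653; S(2,+0) = 0.9800; S(2,+1) = 2.0639; S(2,+2) = 4.3465
Terminal payoffs V(N, j) = max(K - S_T, 0):
  V(2,-2) = 0.879038; V(2,-1) = 0.634659; V(2,+0) = 0.120000; V(2,+1) = 0.000000; V(2,+2) = 0.000000
Backward induction: V(k, j) = exp(-r*dt) * [p_u * V(k+1, j+1) + p_m * V(k+1, j) + p_d * V(k+1, j-1)]
  V(1,-1) = exp(-r*dt) * [p_u*0.120000 + p_m*0.634659 + p_d*0.879038] = 0.606369
  V(1,+0) = exp(-r*dt) * [p_u*0.000000 + p_m*0.120000 + p_d*0.634659] = 0.207971
  V(1,+1) = exp(-r*dt) * [p_u*0.000000 + p_m*0.000000 + p_d*0.120000] = 0.024599
  V(0,+0) = exp(-r*dt) * [p_u*0.024599 + p_m*0.207971 + p_d*0.606369] = 0.262195

Answer: Price = V(0,0) = 0.2622


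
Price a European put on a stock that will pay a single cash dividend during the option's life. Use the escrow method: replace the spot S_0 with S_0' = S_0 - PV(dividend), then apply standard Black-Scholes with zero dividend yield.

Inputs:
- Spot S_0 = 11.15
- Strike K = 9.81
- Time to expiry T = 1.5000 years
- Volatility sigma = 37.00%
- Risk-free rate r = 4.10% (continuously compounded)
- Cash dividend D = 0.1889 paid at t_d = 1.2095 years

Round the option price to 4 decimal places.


Answer: Price = 1.0654

Derivation:
PV(D) = D * exp(-r * t_d) = 0.1889 * 0.95161998 = 0.17976102
S_0' = S_0 - PV(D) = 11.1500 - 0.17976102 = 10.97023898
d1 = (ln(S_0'/K) + (r + sigma^2/2)*T) / (sigma*sqrt(T)) = 0.60897137
d2 = d1 - sigma*sqrt(T) = 0.15581576
exp(-rT) = 0.94035295
N(-d1) = 0.27127171; N(-d2) = 0.43808912
P = K * exp(-rT) * N(-d2) - S_0' * N(-d1) = 9.8100 * 0.94035295 * 0.43808912 - 10.97023898 * 0.27127171 = 1.0654


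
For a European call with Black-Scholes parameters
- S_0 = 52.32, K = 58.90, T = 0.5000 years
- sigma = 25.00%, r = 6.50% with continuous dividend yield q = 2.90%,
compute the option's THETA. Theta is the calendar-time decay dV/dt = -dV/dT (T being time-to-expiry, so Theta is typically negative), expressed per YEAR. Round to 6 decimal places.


Answer: Theta = -3.716684

Derivation:
d1 = -0.4799127134; d2 = -0.6566894087
phi(d1) = 0.3555474234; exp(-qT) = 0.9856046187; exp(-rT) = 0.9680224498
Theta = -S*exp(-qT)*phi(d1)*sigma/(2*sqrt(T)) - r*K*exp(-rT)*N(d2) + q*S*exp(-qT)*N(d1)
N(d1) = 0.3156447304; N(d2) = 0.2556903230; sqrt(T) = 0.7071067812
Term 1 = -52.3200 * 0.9856046187 * 0.3555474234 * 0.2500 / (2 * 0.7071067812) = -3.2411043361
Term 2 = -0.0650 * 58.9000 * 0.9680224498 * 0.2556903230 = -0.9476072451
Term 3 = 0.0290 * 52.3200 * 0.9856046187 * 0.3156447304 = 0.4720271798
Theta = -3.2411043361 + (-0.9476072451) + (0.4720271798) = -3.716684


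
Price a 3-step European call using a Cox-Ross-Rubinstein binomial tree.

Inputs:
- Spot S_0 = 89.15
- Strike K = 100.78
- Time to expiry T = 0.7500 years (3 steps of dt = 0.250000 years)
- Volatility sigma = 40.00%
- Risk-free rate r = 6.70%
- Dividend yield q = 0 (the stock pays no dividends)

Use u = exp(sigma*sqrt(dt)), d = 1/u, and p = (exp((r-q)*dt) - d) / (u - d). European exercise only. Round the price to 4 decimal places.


dt = T/N = 0.250000
u = exp(sigma*sqrt(dt)) = 1.221403; d = 1/u = 0.818731
p = (exp((r-q)*dt) - d) / (u - d) = 0.492113
Discount per step: exp(-r*dt) = 0.983390
Stock lattice S(k, i) with i counting down-moves:
  k=0: S(0,0) = 89.1500
  k=1: S(1,0) = 108.8881; S(1,1) = 72.9898
  k=2: S(2,0) = 132.9962; S(2,1) = 89.1500; S(2,2) = 59.7590
  k=3: S(3,0) = 162.4419; S(3,1) = 108.8881; S(3,2) = 72.9898; S(3,3) = 48.9266
Terminal payoffs V(N, i) = max(S_T - K, 0):
  V(3,0) = 61.661891; V(3,1) = 8.108056; V(3,2) = 0.000000; V(3,3) = 0.000000
Backward induction: V(k, i) = exp(-r*dt) * [p * V(k+1, i) + (1-p) * V(k+1, i+1)].
  V(2,0) = exp(-r*dt) * [p*61.661891 + (1-p)*8.108056] = 33.890178
  V(2,1) = exp(-r*dt) * [p*8.108056 + (1-p)*0.000000] = 3.923806
  V(2,2) = exp(-r*dt) * [p*0.000000 + (1-p)*0.000000] = 0.000000
  V(1,0) = exp(-r*dt) * [p*33.890178 + (1-p)*3.923806] = 18.360532
  V(1,1) = exp(-r*dt) * [p*3.923806 + (1-p)*0.000000] = 1.898884
  V(0,0) = exp(-r*dt) * [p*18.360532 + (1-p)*1.898884] = 9.833779

Answer: Price = V(0,0) = 9.8338


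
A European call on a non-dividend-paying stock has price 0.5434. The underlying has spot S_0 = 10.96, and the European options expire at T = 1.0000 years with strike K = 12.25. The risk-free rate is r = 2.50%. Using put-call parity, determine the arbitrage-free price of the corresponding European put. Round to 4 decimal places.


Answer: Put price = 1.5309

Derivation:
Put-call parity: C - P = S_0 * exp(-qT) - K * exp(-rT).
S_0 * exp(-qT) = 10.9600 * 1.00000000 = 10.96000000
K * exp(-rT) = 12.2500 * 0.97530991 = 11.94754642
P = C - S*exp(-qT) + K*exp(-rT)
P = 0.5434 - 10.96000000 + 11.94754642 = 1.5309


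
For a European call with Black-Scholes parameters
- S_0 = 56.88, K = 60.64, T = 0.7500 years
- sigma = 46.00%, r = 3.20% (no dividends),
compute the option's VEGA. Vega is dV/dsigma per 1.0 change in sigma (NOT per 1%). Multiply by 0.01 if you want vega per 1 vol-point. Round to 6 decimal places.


d1 = 0.0987495989; d2 = -0.2996220869
phi(d1) = 0.3970018752; exp(-qT) = 1.0000000000; exp(-rT) = 0.9762857098
Vega = S * exp(-qT) * phi(d1) * sqrt(T) = 56.8800 * 1.0000000000 * 0.3970018752 * 0.8660254038 = 19.556124

Answer: Vega = 19.556124


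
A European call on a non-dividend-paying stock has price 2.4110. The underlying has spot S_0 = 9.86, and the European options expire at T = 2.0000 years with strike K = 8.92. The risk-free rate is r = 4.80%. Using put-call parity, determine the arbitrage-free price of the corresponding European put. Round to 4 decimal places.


Answer: Put price = 0.6545

Derivation:
Put-call parity: C - P = S_0 * exp(-qT) - K * exp(-rT).
S_0 * exp(-qT) = 9.8600 * 1.00000000 = 9.86000000
K * exp(-rT) = 8.9200 * 0.90846402 = 8.10349902
P = C - S*exp(-qT) + K*exp(-rT)
P = 2.4110 - 9.86000000 + 8.10349902 = 0.6545


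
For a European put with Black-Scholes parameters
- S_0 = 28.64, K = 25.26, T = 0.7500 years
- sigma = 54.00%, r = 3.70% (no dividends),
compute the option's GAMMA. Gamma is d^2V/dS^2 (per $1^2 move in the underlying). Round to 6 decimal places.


Answer: Gamma = 0.025439

Derivation:
d1 = 0.5617024200; d2 = 0.0940487020
phi(d1) = 0.3407203120; exp(-qT) = 1.0000000000; exp(-rT) = 0.9726314943
Gamma = exp(-qT) * phi(d1) / (S * sigma * sqrt(T)) = 1.0000000000 * 0.3407203120 / (28.6400 * 0.5400 * 0.8660254038) = 0.025439


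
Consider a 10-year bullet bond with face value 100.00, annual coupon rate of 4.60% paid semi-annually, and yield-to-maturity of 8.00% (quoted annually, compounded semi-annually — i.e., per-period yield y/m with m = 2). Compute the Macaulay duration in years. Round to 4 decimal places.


Answer: Macaulay duration = 7.8068 years

Derivation:
Coupon per period c = face * coupon_rate / m = 2.300000
Periods per year m = 2; per-period yield y/m = 0.040000
Number of cashflows N = 20
Cashflows (t years, CF_t, discount factor 1/(1+y/m)^(m*t), PV):
  t = 0.5000: CF_t = 2.300000, DF = 0.961538, PV = 2.211538
  t = 1.0000: CF_t = 2.300000, DF = 0.924556, PV = 2.126479
  t = 1.5000: CF_t = 2.300000, DF = 0.888996, PV = 2.044692
  t = 2.0000: CF_t = 2.300000, DF = 0.854804, PV = 1.966050
  t = 2.5000: CF_t = 2.300000, DF = 0.821927, PV = 1.890432
  t = 3.0000: CF_t = 2.300000, DF = 0.790315, PV = 1.817723
  t = 3.5000: CF_t = 2.300000, DF = 0.759918, PV = 1.747811
  t = 4.0000: CF_t = 2.300000, DF = 0.730690, PV = 1.680587
  t = 4.5000: CF_t = 2.300000, DF = 0.702587, PV = 1.615949
  t = 5.0000: CF_t = 2.300000, DF = 0.675564, PV = 1.553798
  t = 5.5000: CF_t = 2.300000, DF = 0.649581, PV = 1.494036
  t = 6.0000: CF_t = 2.300000, DF = 0.624597, PV = 1.436573
  t = 6.5000: CF_t = 2.300000, DF = 0.600574, PV = 1.381320
  t = 7.0000: CF_t = 2.300000, DF = 0.577475, PV = 1.328193
  t = 7.5000: CF_t = 2.300000, DF = 0.555265, PV = 1.277108
  t = 8.0000: CF_t = 2.300000, DF = 0.533908, PV = 1.227989
  t = 8.5000: CF_t = 2.300000, DF = 0.513373, PV = 1.180758
  t = 9.0000: CF_t = 2.300000, DF = 0.493628, PV = 1.135345
  t = 9.5000: CF_t = 2.300000, DF = 0.474642, PV = 1.091678
  t = 10.0000: CF_t = 102.300000, DF = 0.456387, PV = 46.688385
Price P = sum_t PV_t = 76.896445
Macaulay numerator sum_t t * PV_t:
  t * PV_t at t = 0.5000: 1.105769
  t * PV_t at t = 1.0000: 2.126479
  t * PV_t at t = 1.5000: 3.067037
  t * PV_t at t = 2.0000: 3.932099
  t * PV_t at t = 2.5000: 4.726081
  t * PV_t at t = 3.0000: 5.453170
  t * PV_t at t = 3.5000: 6.117338
  t * PV_t at t = 4.0000: 6.722350
  t * PV_t at t = 4.5000: 7.271773
  t * PV_t at t = 5.0000: 7.768988
  t * PV_t at t = 5.5000: 8.217199
  t * PV_t at t = 6.0000: 8.619439
  t * PV_t at t = 6.5000: 8.978583
  t * PV_t at t = 7.0000: 9.297349
  t * PV_t at t = 7.5000: 9.578313
  t * PV_t at t = 8.0000: 9.823910
  t * PV_t at t = 8.5000: 10.036447
  t * PV_t at t = 9.0000: 10.218102
  t * PV_t at t = 9.5000: 10.370937
  t * PV_t at t = 10.0000: 466.883846
Macaulay duration D = (sum_t t * PV_t) / P = 600.315210 / 76.896445 = 7.806801


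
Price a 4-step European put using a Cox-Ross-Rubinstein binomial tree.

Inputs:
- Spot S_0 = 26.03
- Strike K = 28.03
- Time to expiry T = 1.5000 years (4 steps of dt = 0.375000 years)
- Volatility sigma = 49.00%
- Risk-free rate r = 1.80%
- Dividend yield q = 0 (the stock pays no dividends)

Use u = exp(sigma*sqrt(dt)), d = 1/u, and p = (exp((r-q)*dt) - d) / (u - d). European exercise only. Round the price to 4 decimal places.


dt = T/N = 0.375000
u = exp(sigma*sqrt(dt)) = 1.349943; d = 1/u = 0.740772
p = (exp((r-q)*dt) - d) / (u - d) = 0.436660
Discount per step: exp(-r*dt) = 0.993273
Stock lattice S(k, i) with i counting down-moves:
  k=0: S(0,0) = 26.0300
  k=1: S(1,0) = 35.1390; S(1,1) = 19.2823
  k=2: S(2,0) = 47.4357; S(2,1) = 26.0300; S(2,2) = 14.2838
  k=3: S(3,0) = 64.0355; S(3,1) = 35.1390; S(3,2) = 19.2823; S(3,3) = 10.5810
  k=4: S(4,0) = 86.4442; S(4,1) = 47.4357; S(4,2) = 26.0300; S(4,3) = 14.2838; S(4,4) = 7.8381
Terminal payoffs V(N, i) = max(K - S_T, 0):
  V(4,0) = 0.000000; V(4,1) = 0.000000; V(4,2) = 2.000000; V(4,3) = 13.746219; V(4,4) = 20.191874
Backward induction: V(k, i) = exp(-r*dt) * [p * V(k+1, i) + (1-p) * V(k+1, i+1)].
  V(3,0) = exp(-r*dt) * [p*0.000000 + (1-p)*0.000000] = 0.000000
  V(3,1) = exp(-r*dt) * [p*0.000000 + (1-p)*2.000000] = 1.119100
  V(3,2) = exp(-r*dt) * [p*2.000000 + (1-p)*13.746219] = 8.559141
  V(3,3) = exp(-r*dt) * [p*13.746219 + (1-p)*20.191874] = 17.260410
  V(2,0) = exp(-r*dt) * [p*0.000000 + (1-p)*1.119100] = 0.626192
  V(2,1) = exp(-r*dt) * [p*1.119100 + (1-p)*8.559141] = 5.274646
  V(2,2) = exp(-r*dt) * [p*8.559141 + (1-p)*17.260410] = 13.370356
  V(1,0) = exp(-r*dt) * [p*0.626192 + (1-p)*5.274646] = 3.223022
  V(1,1) = exp(-r*dt) * [p*5.274646 + (1-p)*13.370356] = 9.769116
  V(0,0) = exp(-r*dt) * [p*3.223022 + (1-p)*9.769116] = 6.864207

Answer: Price = V(0,0) = 6.8642


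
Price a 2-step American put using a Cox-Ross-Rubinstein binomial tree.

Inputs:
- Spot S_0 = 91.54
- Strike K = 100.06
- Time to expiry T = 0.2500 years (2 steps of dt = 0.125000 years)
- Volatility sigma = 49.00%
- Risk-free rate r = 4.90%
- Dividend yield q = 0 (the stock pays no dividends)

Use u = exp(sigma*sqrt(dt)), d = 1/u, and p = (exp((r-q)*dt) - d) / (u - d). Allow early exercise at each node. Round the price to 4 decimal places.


dt = T/N = 0.125000
u = exp(sigma*sqrt(dt)) = 1.189153; d = 1/u = 0.840935
p = (exp((r-q)*dt) - d) / (u - d) = 0.474441
Discount per step: exp(-r*dt) = 0.993894
Stock lattice S(k, i) with i counting down-moves:
  k=0: S(0,0) = 91.5400
  k=1: S(1,0) = 108.8551; S(1,1) = 76.9792
  k=2: S(2,0) = 129.4453; S(2,1) = 91.5400; S(2,2) = 64.7345
Terminal payoffs V(N, i) = max(K - S_T, 0):
  V(2,0) = 0.000000; V(2,1) = 8.520000; V(2,2) = 35.325537
Backward induction: V(k, i) = exp(-r*dt) * [p * V(k+1, i) + (1-p) * V(k+1, i+1)]; then take max(V_cont, immediate exercise) for American.
  V(1,0) = exp(-r*dt) * [p*0.000000 + (1-p)*8.520000] = 4.450418; exercise = 0.000000; V(1,0) = max -> 4.450418
  V(1,1) = exp(-r*dt) * [p*8.520000 + (1-p)*35.325537] = 22.469835; exercise = 23.080829; V(1,1) = max -> 23.080829
  V(0,0) = exp(-r*dt) * [p*4.450418 + (1-p)*23.080829] = 14.154830; exercise = 8.520000; V(0,0) = max -> 14.154830

Answer: Price = V(0,0) = 14.1548


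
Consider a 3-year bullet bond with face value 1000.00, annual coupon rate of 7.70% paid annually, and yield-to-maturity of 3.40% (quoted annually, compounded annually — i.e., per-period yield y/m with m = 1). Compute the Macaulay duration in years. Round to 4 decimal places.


Coupon per period c = face * coupon_rate / m = 77.000000
Periods per year m = 1; per-period yield y/m = 0.034000
Number of cashflows N = 3
Cashflows (t years, CF_t, discount factor 1/(1+y/m)^(m*t), PV):
  t = 1.0000: CF_t = 77.000000, DF = 0.967118, PV = 74.468085
  t = 2.0000: CF_t = 77.000000, DF = 0.935317, PV = 72.019425
  t = 3.0000: CF_t = 1077.000000, DF = 0.904562, PV = 974.213373
Price P = sum_t PV_t = 1120.700883
Macaulay numerator sum_t t * PV_t:
  t * PV_t at t = 1.0000: 74.468085
  t * PV_t at t = 2.0000: 144.038849
  t * PV_t at t = 3.0000: 2922.640120
Macaulay duration D = (sum_t t * PV_t) / P = 3141.147055 / 1120.700883 = 2.802842

Answer: Macaulay duration = 2.8028 years


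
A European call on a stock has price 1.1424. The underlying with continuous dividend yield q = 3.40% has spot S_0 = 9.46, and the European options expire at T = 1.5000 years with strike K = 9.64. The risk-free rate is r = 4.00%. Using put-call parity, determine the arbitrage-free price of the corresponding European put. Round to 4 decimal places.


Put-call parity: C - P = S_0 * exp(-qT) - K * exp(-rT).
S_0 * exp(-qT) = 9.4600 * 0.95027867 = 8.98963622
K * exp(-rT) = 9.6400 * 0.94176453 = 9.07861010
P = C - S*exp(-qT) + K*exp(-rT)
P = 1.1424 - 8.98963622 + 9.07861010 = 1.2314

Answer: Put price = 1.2314


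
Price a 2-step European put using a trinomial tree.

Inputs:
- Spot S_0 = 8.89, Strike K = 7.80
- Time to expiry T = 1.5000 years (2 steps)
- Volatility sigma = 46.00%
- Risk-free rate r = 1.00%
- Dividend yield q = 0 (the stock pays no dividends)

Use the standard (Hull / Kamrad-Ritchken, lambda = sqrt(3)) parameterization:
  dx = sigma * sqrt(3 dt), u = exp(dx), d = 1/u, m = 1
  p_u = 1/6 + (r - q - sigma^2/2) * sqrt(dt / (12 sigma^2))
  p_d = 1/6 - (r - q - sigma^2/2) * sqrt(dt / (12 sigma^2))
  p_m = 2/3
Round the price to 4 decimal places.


dt = T/N = 0.750000; dx = sigma*sqrt(3*dt) = 0.690000
u = exp(dx) = 1.993716; d = 1/u = 0.501576
p_u = 0.114601, p_m = 0.666667, p_d = 0.218732
Discount per step: exp(-r*dt) = 0.992528
Stock lattice S(k, j) with j the centered position index:
  k=0: S(0,+0) = 8.8900
  k=1: S(1,-1) = 4.4590; S(1,+0) = 8.8900; S(1,+1) = 17.7241
  k=2: S(2,-2) = 2.2365; S(2,-1) = 4.4590; S(2,+0) = 8.8900; S(2,+1) = 17.7241; S(2,+2) = 35.3369
Terminal payoffs V(N, j) = max(K - S_T, 0):
  V(2,-2) = 5.563467; V(2,-1) = 3.340989; V(2,+0) = 0.000000; V(2,+1) = 0.000000; V(2,+2) = 0.000000
Backward induction: V(k, j) = exp(-r*dt) * [p_u * V(k+1, j+1) + p_m * V(k+1, j) + p_d * V(k+1, j-1)]
  V(1,-1) = exp(-r*dt) * [p_u*0.000000 + p_m*3.340989 + p_d*5.563467] = 3.418498
  V(1,+0) = exp(-r*dt) * [p_u*0.000000 + p_m*0.000000 + p_d*3.340989] = 0.725320
  V(1,+1) = exp(-r*dt) * [p_u*0.000000 + p_m*0.000000 + p_d*0.000000] = 0.000000
  V(0,+0) = exp(-r*dt) * [p_u*0.000000 + p_m*0.725320 + p_d*3.418498] = 1.222081

Answer: Price = V(0,0) = 1.2221


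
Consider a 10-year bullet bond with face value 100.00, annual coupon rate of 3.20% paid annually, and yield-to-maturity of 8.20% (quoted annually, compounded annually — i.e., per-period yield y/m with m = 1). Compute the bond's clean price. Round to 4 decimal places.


Coupon per period c = face * coupon_rate / m = 3.200000
Periods per year m = 1; per-period yield y/m = 0.082000
Number of cashflows N = 10
Cashflows (t years, CF_t, discount factor 1/(1+y/m)^(m*t), PV):
  t = 1.0000: CF_t = 3.200000, DF = 0.924214, PV = 2.957486
  t = 2.0000: CF_t = 3.200000, DF = 0.854172, PV = 2.733351
  t = 3.0000: CF_t = 3.200000, DF = 0.789438, PV = 2.526203
  t = 4.0000: CF_t = 3.200000, DF = 0.729610, PV = 2.334753
  t = 5.0000: CF_t = 3.200000, DF = 0.674316, PV = 2.157812
  t = 6.0000: CF_t = 3.200000, DF = 0.623213, PV = 1.994281
  t = 7.0000: CF_t = 3.200000, DF = 0.575982, PV = 1.843144
  t = 8.0000: CF_t = 3.200000, DF = 0.532331, PV = 1.703460
  t = 9.0000: CF_t = 3.200000, DF = 0.491988, PV = 1.574362
  t = 10.0000: CF_t = 103.200000, DF = 0.454703, PV = 46.925303
Price P = sum_t PV_t = 66.750156

Answer: Price = 66.7502


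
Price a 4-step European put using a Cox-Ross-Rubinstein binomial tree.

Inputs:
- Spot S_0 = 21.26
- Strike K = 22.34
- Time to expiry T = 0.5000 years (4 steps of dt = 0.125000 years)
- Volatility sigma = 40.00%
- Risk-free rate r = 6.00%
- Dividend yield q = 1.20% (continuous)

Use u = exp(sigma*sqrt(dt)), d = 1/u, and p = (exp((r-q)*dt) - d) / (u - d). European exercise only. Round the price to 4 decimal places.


Answer: Price = V(0,0) = 2.7073

Derivation:
dt = T/N = 0.125000
u = exp(sigma*sqrt(dt)) = 1.151910; d = 1/u = 0.868123
p = (exp((r-q)*dt) - d) / (u - d) = 0.485910
Discount per step: exp(-r*dt) = 0.992528
Stock lattice S(k, i) with i counting down-moves:
  k=0: S(0,0) = 21.2600
  k=1: S(1,0) = 24.4896; S(1,1) = 18.4563
  k=2: S(2,0) = 28.2098; S(2,1) = 21.2600; S(2,2) = 16.0224
  k=3: S(3,0) = 32.4952; S(3,1) = 24.4896; S(3,2) = 18.4563; S(3,3) = 13.9094
  k=4: S(4,0) = 37.4315; S(4,1) = 28.2098; S(4,2) = 21.2600; S(4,3) = 16.0224; S(4,4) = 12.0751
Terminal payoffs V(N, i) = max(K - S_T, 0):
  V(4,0) = 0.000000; V(4,1) = 0.000000; V(4,2) = 1.080000; V(4,3) = 6.317649; V(4,4) = 10.264943
Backward induction: V(k, i) = exp(-r*dt) * [p * V(k+1, i) + (1-p) * V(k+1, i+1)].
  V(3,0) = exp(-r*dt) * [p*0.000000 + (1-p)*0.000000] = 0.000000
  V(3,1) = exp(-r*dt) * [p*0.000000 + (1-p)*1.080000] = 0.551069
  V(3,2) = exp(-r*dt) * [p*1.080000 + (1-p)*6.317649] = 3.744436
  V(3,3) = exp(-r*dt) * [p*6.317649 + (1-p)*10.264943] = 8.284547
  V(2,0) = exp(-r*dt) * [p*0.000000 + (1-p)*0.551069] = 0.281182
  V(2,1) = exp(-r*dt) * [p*0.551069 + (1-p)*3.744436] = 2.176364
  V(2,2) = exp(-r*dt) * [p*3.744436 + (1-p)*8.284547] = 6.033045
  V(1,0) = exp(-r*dt) * [p*0.281182 + (1-p)*2.176364] = 1.246096
  V(1,1) = exp(-r*dt) * [p*2.176364 + (1-p)*6.033045] = 4.127970
  V(0,0) = exp(-r*dt) * [p*1.246096 + (1-p)*4.127970] = 2.707259


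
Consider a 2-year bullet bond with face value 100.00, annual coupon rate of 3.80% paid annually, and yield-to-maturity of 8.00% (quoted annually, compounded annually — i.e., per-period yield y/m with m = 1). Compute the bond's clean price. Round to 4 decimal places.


Coupon per period c = face * coupon_rate / m = 3.800000
Periods per year m = 1; per-period yield y/m = 0.080000
Number of cashflows N = 2
Cashflows (t years, CF_t, discount factor 1/(1+y/m)^(m*t), PV):
  t = 1.0000: CF_t = 3.800000, DF = 0.925926, PV = 3.518519
  t = 2.0000: CF_t = 103.800000, DF = 0.857339, PV = 88.991770
Price P = sum_t PV_t = 92.510288

Answer: Price = 92.5103


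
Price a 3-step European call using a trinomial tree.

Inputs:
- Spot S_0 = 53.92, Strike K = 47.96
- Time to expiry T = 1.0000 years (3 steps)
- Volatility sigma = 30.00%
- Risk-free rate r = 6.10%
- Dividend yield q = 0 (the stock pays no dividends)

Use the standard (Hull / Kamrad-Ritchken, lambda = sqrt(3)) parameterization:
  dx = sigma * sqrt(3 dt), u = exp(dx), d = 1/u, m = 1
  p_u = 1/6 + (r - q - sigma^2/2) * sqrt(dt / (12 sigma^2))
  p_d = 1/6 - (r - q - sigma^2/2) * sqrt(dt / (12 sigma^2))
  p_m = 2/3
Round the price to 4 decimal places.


Answer: Price = V(0,0) = 11.4376

Derivation:
dt = T/N = 0.333333; dx = sigma*sqrt(3*dt) = 0.300000
u = exp(dx) = 1.349859; d = 1/u = 0.740818
p_u = 0.175556, p_m = 0.666667, p_d = 0.157778
Discount per step: exp(-r*dt) = 0.979872
Stock lattice S(k, j) with j the centered position index:
  k=0: S(0,+0) = 53.9200
  k=1: S(1,-1) = 39.9449; S(1,+0) = 53.9200; S(1,+1) = 72.7844
  k=2: S(2,-2) = 29.5919; S(2,-1) = 39.9449; S(2,+0) = 53.9200; S(2,+1) = 72.7844; S(2,+2) = 98.2486
  k=3: S(3,-3) = 21.9222; S(3,-2) = 29.5919; S(3,-1) = 39.9449; S(3,+0) = 53.9200; S(3,+1) = 72.7844; S(3,+2) = 98.2486; S(3,+3) = 132.6218
Terminal payoffs V(N, j) = max(S_T - K, 0):
  V(3,-3) = 0.000000; V(3,-2) = 0.000000; V(3,-1) = 0.000000; V(3,+0) = 5.960000; V(3,+1) = 24.824387; V(3,+2) = 50.288646; V(3,+3) = 84.661800
Backward induction: V(k, j) = exp(-r*dt) * [p_u * V(k+1, j+1) + p_m * V(k+1, j) + p_d * V(k+1, j-1)]
  V(2,-2) = exp(-r*dt) * [p_u*0.000000 + p_m*0.000000 + p_d*0.000000] = 0.000000
  V(2,-1) = exp(-r*dt) * [p_u*5.960000 + p_m*0.000000 + p_d*0.000000] = 1.025251
  V(2,+0) = exp(-r*dt) * [p_u*24.824387 + p_m*5.960000 + p_d*0.000000] = 8.163698
  V(2,+1) = exp(-r*dt) * [p_u*50.288646 + p_m*24.824387 + p_d*5.960000] = 25.788661
  V(2,+2) = exp(-r*dt) * [p_u*84.661800 + p_m*50.288646 + p_d*24.824387] = 51.252547
  V(1,-1) = exp(-r*dt) * [p_u*8.163698 + p_m*1.025251 + p_d*0.000000] = 2.074079
  V(1,+0) = exp(-r*dt) * [p_u*25.788661 + p_m*8.163698 + p_d*1.025251] = 9.927642
  V(1,+1) = exp(-r*dt) * [p_u*51.252547 + p_m*25.788661 + p_d*8.163698] = 26.925080
  V(0,+0) = exp(-r*dt) * [p_u*26.925080 + p_m*9.927642 + p_d*2.074079] = 11.437574


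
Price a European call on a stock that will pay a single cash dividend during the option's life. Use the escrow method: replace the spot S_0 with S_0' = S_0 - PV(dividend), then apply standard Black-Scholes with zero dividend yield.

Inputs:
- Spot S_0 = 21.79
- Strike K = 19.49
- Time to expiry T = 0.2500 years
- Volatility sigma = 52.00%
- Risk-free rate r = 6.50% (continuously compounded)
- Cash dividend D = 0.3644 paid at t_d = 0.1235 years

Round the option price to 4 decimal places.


Answer: Price = 3.4137

Derivation:
PV(D) = D * exp(-r * t_d) = 0.3644 * 0.99200463 = 0.36148649
S_0' = S_0 - PV(D) = 21.7900 - 0.36148649 = 21.42851351
d1 = (ln(S_0'/K) + (r + sigma^2/2)*T) / (sigma*sqrt(T)) = 0.55719588
d2 = d1 - sigma*sqrt(T) = 0.29719588
exp(-rT) = 0.98388132
N(d1) = 0.71130320; N(d2) = 0.61684152
C = S_0' * N(d1) - K * exp(-rT) * N(d2) = 21.42851351 * 0.71130320 - 19.4900 * 0.98388132 * 0.61684152 = 3.4137


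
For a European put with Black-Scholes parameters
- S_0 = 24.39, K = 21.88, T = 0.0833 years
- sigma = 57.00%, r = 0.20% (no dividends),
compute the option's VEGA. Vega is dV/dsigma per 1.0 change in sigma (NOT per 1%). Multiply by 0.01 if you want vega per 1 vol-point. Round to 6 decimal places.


Answer: Vega = 2.130286

Derivation:
d1 = 0.7434046347; d2 = 0.5788927202
phi(d1) = 0.3026241239; exp(-qT) = 1.0000000000; exp(-rT) = 0.9998334139
Vega = S * exp(-qT) * phi(d1) * sqrt(T) = 24.3900 * 1.0000000000 * 0.3026241239 * 0.2886173938 = 2.130286


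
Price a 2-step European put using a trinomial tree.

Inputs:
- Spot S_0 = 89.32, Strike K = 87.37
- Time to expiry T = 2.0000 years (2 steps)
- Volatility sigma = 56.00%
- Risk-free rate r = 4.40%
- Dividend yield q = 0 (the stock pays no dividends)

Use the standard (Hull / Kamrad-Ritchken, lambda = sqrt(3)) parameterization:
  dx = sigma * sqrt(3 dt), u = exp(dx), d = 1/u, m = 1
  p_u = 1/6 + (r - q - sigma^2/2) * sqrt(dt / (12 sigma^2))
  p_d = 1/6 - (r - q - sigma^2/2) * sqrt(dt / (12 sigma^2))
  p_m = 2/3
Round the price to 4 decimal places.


dt = T/N = 1.000000; dx = sigma*sqrt(3*dt) = 0.969948
u = exp(dx) = 2.637808; d = 1/u = 0.379103
p_u = 0.108519, p_m = 0.666667, p_d = 0.224814
Discount per step: exp(-r*dt) = 0.956954
Stock lattice S(k, j) with j the centered position index:
  k=0: S(0,+0) = 89.3200
  k=1: S(1,-1) = 33.8614; S(1,+0) = 89.3200; S(1,+1) = 235.6091
  k=2: S(2,-2) = 12.8370; S(2,-1) = 33.8614; S(2,+0) = 89.3200; S(2,+1) = 235.6091; S(2,+2) = 621.4916
Terminal payoffs V(N, j) = max(K - S_T, 0):
  V(2,-2) = 74.533040; V(2,-1) = 53.508558; V(2,+0) = 0.000000; V(2,+1) = 0.000000; V(2,+2) = 0.000000
Backward induction: V(k, j) = exp(-r*dt) * [p_u * V(k+1, j+1) + p_m * V(k+1, j) + p_d * V(k+1, j-1)]
  V(1,-1) = exp(-r*dt) * [p_u*0.000000 + p_m*53.508558 + p_d*74.533040] = 50.171612
  V(1,+0) = exp(-r*dt) * [p_u*0.000000 + p_m*0.000000 + p_d*53.508558] = 11.511656
  V(1,+1) = exp(-r*dt) * [p_u*0.000000 + p_m*0.000000 + p_d*0.000000] = 0.000000
  V(0,+0) = exp(-r*dt) * [p_u*0.000000 + p_m*11.511656 + p_d*50.171612] = 18.137840

Answer: Price = V(0,0) = 18.1378


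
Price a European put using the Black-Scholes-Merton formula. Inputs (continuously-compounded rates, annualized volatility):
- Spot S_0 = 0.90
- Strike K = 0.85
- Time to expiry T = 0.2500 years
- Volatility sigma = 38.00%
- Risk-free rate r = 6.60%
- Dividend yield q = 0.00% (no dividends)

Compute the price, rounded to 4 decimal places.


Answer: Price = 0.0386

Derivation:
d1 = (ln(S/K) + (r - q + 0.5*sigma^2) * T) / (sigma * sqrt(T)) = 0.48267586
d2 = d1 - sigma * sqrt(T) = 0.29267586
exp(-rT) = 0.98363538; exp(-qT) = 1.00000000
P = K * exp(-rT) * N(-d2) - S_0 * exp(-qT) * N(-d1)
N(-d1) = 0.31466295; N(-d2) = 0.38488496
P = 0.8500 * 0.98363538 * 0.38488496 - 0.9000 * 1.00000000 * 0.31466295 = 0.0386


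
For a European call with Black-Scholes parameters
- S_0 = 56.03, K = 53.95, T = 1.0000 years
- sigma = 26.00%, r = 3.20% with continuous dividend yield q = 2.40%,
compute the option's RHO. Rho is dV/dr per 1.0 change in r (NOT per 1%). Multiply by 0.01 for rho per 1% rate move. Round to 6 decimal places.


d1 = 0.3062675764; d2 = 0.0462675764
phi(d1) = 0.3806638992; exp(-qT) = 0.9762857098; exp(-rT) = 0.9685065821
N(d2) = 0.5184515091
Rho = K*T*exp(-rT)*N(d2) = 53.9500 * 1.0000 * 0.9685065821 * 0.5184515091 = 27.089574

Answer: Rho = 27.089574


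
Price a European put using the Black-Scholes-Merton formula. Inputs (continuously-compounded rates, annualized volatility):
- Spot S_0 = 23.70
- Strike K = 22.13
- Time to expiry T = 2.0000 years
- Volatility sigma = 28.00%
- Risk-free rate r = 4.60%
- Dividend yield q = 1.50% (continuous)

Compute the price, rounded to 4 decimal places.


d1 = (ln(S/K) + (r - q + 0.5*sigma^2) * T) / (sigma * sqrt(T)) = 0.52765544
d2 = d1 - sigma * sqrt(T) = 0.13167564
exp(-rT) = 0.91210515; exp(-qT) = 0.97044553
P = K * exp(-rT) * N(-d2) - S_0 * exp(-qT) * N(-d1)
N(-d1) = 0.29886925; N(-d2) = 0.44762043
P = 22.1300 * 0.91210515 * 0.44762043 - 23.7000 * 0.97044553 * 0.29886925 = 2.1613

Answer: Price = 2.1613


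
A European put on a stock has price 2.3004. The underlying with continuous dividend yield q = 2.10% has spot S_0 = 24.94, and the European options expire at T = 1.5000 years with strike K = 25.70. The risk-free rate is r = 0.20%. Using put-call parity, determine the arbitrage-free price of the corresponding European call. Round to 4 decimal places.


Answer: Call price = 0.8440

Derivation:
Put-call parity: C - P = S_0 * exp(-qT) - K * exp(-rT).
S_0 * exp(-qT) = 24.9400 * 0.96899096 = 24.16663445
K * exp(-rT) = 25.7000 * 0.99700450 = 25.62301553
C = P + S*exp(-qT) - K*exp(-rT)
C = 2.3004 + 24.16663445 - 25.62301553 = 0.8440


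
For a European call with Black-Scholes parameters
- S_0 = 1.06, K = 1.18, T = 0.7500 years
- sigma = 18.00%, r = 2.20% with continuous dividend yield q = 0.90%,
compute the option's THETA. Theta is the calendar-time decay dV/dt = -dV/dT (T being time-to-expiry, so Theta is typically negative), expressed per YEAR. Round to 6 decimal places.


Answer: Theta = -0.040960

Derivation:
d1 = -0.5474918325; d2 = -0.7033764052
phi(d1) = 0.3434161896; exp(-qT) = 0.9932727301; exp(-rT) = 0.9836353794
Theta = -S*exp(-qT)*phi(d1)*sigma/(2*sqrt(T)) - r*K*exp(-rT)*N(d2) + q*S*exp(-qT)*N(d1)
N(d1) = 0.2920204401; N(d2) = 0.2409106034; sqrt(T) = 0.8660254038
Term 1 = -1.0600 * 0.9932727301 * 0.3434161896 * 0.1800 / (2 * 0.8660254038) = -0.0375756949
Term 2 = -0.0220 * 1.1800 * 0.9836353794 * 0.2409106034 = -0.0061516943
Term 3 = 0.0090 * 1.0600 * 0.9932727301 * 0.2920204401 = 0.0027671337
Theta = -0.0375756949 + (-0.0061516943) + (0.0027671337) = -0.040960


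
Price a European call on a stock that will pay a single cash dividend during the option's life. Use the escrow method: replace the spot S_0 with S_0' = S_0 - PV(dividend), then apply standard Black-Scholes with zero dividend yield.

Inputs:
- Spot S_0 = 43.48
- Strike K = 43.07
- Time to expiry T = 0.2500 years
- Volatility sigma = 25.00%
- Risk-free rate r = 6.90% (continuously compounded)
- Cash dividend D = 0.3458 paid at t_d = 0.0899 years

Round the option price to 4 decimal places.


PV(D) = D * exp(-r * t_d) = 0.3458 * 0.99381610 = 0.34366161
S_0' = S_0 - PV(D) = 43.4800 - 0.34366161 = 43.13633839
d1 = (ln(S_0'/K) + (r + sigma^2/2)*T) / (sigma*sqrt(T)) = 0.21281249
d2 = d1 - sigma*sqrt(T) = 0.08781249
exp(-rT) = 0.98289793
N(d1) = 0.58426339; N(d2) = 0.53498714
C = S_0' * N(d1) - K * exp(-rT) * N(d2) = 43.13633839 * 0.58426339 - 43.0700 * 0.98289793 * 0.53498714 = 2.5552

Answer: Price = 2.5552


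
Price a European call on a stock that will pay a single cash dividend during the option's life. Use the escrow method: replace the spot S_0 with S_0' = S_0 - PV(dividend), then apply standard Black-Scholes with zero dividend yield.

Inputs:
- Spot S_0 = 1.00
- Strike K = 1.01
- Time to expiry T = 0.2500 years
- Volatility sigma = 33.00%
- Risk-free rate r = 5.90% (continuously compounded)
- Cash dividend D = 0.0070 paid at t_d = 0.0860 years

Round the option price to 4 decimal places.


PV(D) = D * exp(-r * t_d) = 0.0070 * 0.99493885 = 0.00696457
S_0' = S_0 - PV(D) = 1.0000 - 0.00696457 = 0.99303543
d1 = (ln(S_0'/K) + (r + sigma^2/2)*T) / (sigma*sqrt(T)) = 0.06923171
d2 = d1 - sigma*sqrt(T) = -0.09576829
exp(-rT) = 0.98535825
N(d1) = 0.52759741; N(d2) = 0.46185230
C = S_0' * N(d1) - K * exp(-rT) * N(d2) = 0.99303543 * 0.52759741 - 1.0100 * 0.98535825 * 0.46185230 = 0.0643

Answer: Price = 0.0643


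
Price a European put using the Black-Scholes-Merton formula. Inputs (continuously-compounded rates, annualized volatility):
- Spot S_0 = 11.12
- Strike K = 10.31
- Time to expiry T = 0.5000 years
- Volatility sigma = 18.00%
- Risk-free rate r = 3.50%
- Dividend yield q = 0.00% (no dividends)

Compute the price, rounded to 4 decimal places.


Answer: Price = 0.1827

Derivation:
d1 = (ln(S/K) + (r - q + 0.5*sigma^2) * T) / (sigma * sqrt(T)) = 0.79534578
d2 = d1 - sigma * sqrt(T) = 0.66806656
exp(-rT) = 0.98265224; exp(-qT) = 1.00000000
P = K * exp(-rT) * N(-d2) - S_0 * exp(-qT) * N(-d1)
N(-d1) = 0.21320620; N(-d2) = 0.25204555
P = 10.3100 * 0.98265224 * 0.25204555 - 11.1200 * 1.00000000 * 0.21320620 = 0.1827


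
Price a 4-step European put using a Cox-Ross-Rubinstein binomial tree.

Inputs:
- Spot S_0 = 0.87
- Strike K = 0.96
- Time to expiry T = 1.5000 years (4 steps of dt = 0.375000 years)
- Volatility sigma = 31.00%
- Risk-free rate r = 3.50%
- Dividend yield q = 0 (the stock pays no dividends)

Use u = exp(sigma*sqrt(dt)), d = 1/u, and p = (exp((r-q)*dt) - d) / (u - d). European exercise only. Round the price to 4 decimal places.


Answer: Price = V(0,0) = 0.1592

Derivation:
dt = T/N = 0.375000
u = exp(sigma*sqrt(dt)) = 1.209051; d = 1/u = 0.827095
p = (exp((r-q)*dt) - d) / (u - d) = 0.487272
Discount per step: exp(-r*dt) = 0.986961
Stock lattice S(k, i) with i counting down-moves:
  k=0: S(0,0) = 0.8700
  k=1: S(1,0) = 1.0519; S(1,1) = 0.7196
  k=2: S(2,0) = 1.2718; S(2,1) = 0.8700; S(2,2) = 0.5952
  k=3: S(3,0) = 1.5376; S(3,1) = 1.0519; S(3,2) = 0.7196; S(3,3) = 0.4923
  k=4: S(4,0) = 1.8591; S(4,1) = 1.2718; S(4,2) = 0.8700; S(4,3) = 0.5952; S(4,4) = 0.4071
Terminal payoffs V(N, i) = max(K - S_T, 0):
  V(4,0) = 0.000000; V(4,1) = 0.000000; V(4,2) = 0.090000; V(4,3) = 0.364845; V(4,4) = 0.552862
Backward induction: V(k, i) = exp(-r*dt) * [p * V(k+1, i) + (1-p) * V(k+1, i+1)].
  V(3,0) = exp(-r*dt) * [p*0.000000 + (1-p)*0.000000] = 0.000000
  V(3,1) = exp(-r*dt) * [p*0.000000 + (1-p)*0.090000] = 0.045544
  V(3,2) = exp(-r*dt) * [p*0.090000 + (1-p)*0.364845] = 0.227909
  V(3,3) = exp(-r*dt) * [p*0.364845 + (1-p)*0.552862] = 0.455232
  V(2,0) = exp(-r*dt) * [p*0.000000 + (1-p)*0.045544] = 0.023047
  V(2,1) = exp(-r*dt) * [p*0.045544 + (1-p)*0.227909] = 0.137235
  V(2,2) = exp(-r*dt) * [p*0.227909 + (1-p)*0.455232] = 0.339973
  V(1,0) = exp(-r*dt) * [p*0.023047 + (1-p)*0.137235] = 0.080530
  V(1,1) = exp(-r*dt) * [p*0.137235 + (1-p)*0.339973] = 0.238039
  V(0,0) = exp(-r*dt) * [p*0.080530 + (1-p)*0.238039] = 0.159186


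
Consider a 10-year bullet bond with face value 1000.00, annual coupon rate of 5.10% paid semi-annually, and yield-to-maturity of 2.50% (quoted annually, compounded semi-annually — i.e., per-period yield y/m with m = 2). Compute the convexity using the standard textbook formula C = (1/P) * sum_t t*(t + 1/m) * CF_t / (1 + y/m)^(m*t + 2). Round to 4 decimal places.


Coupon per period c = face * coupon_rate / m = 25.500000
Periods per year m = 2; per-period yield y/m = 0.012500
Number of cashflows N = 20
Cashflows (t years, CF_t, discount factor 1/(1+y/m)^(m*t), PV):
  t = 0.5000: CF_t = 25.500000, DF = 0.987654, PV = 25.185185
  t = 1.0000: CF_t = 25.500000, DF = 0.975461, PV = 24.874257
  t = 1.5000: CF_t = 25.500000, DF = 0.963418, PV = 24.567167
  t = 2.0000: CF_t = 25.500000, DF = 0.951524, PV = 24.263869
  t = 2.5000: CF_t = 25.500000, DF = 0.939777, PV = 23.964315
  t = 3.0000: CF_t = 25.500000, DF = 0.928175, PV = 23.668459
  t = 3.5000: CF_t = 25.500000, DF = 0.916716, PV = 23.376256
  t = 4.0000: CF_t = 25.500000, DF = 0.905398, PV = 23.087660
  t = 4.5000: CF_t = 25.500000, DF = 0.894221, PV = 22.802628
  t = 5.0000: CF_t = 25.500000, DF = 0.883181, PV = 22.521114
  t = 5.5000: CF_t = 25.500000, DF = 0.872277, PV = 22.243075
  t = 6.0000: CF_t = 25.500000, DF = 0.861509, PV = 21.968469
  t = 6.5000: CF_t = 25.500000, DF = 0.850873, PV = 21.697254
  t = 7.0000: CF_t = 25.500000, DF = 0.840368, PV = 21.429386
  t = 7.5000: CF_t = 25.500000, DF = 0.829993, PV = 21.164826
  t = 8.0000: CF_t = 25.500000, DF = 0.819746, PV = 20.903532
  t = 8.5000: CF_t = 25.500000, DF = 0.809626, PV = 20.645464
  t = 9.0000: CF_t = 25.500000, DF = 0.799631, PV = 20.390581
  t = 9.5000: CF_t = 25.500000, DF = 0.789759, PV = 20.138846
  t = 10.0000: CF_t = 1025.500000, DF = 0.780009, PV = 799.898766
Price P = sum_t PV_t = 1228.791110
Convexity numerator sum_t t*(t + 1/m) * CF_t / (1+y/m)^(m*t + 2):
  t = 0.5000: term = 12.283584
  t = 1.0000: term = 36.395804
  t = 1.5000: term = 71.892945
  t = 2.0000: term = 118.342297
  t = 2.5000: term = 175.321921
  t = 3.0000: term = 242.420434
  t = 3.5000: term = 319.236786
  t = 4.0000: term = 405.380045
  t = 4.5000: term = 500.469191
  t = 5.0000: term = 604.132906
  t = 5.5000: term = 716.009370
  t = 6.0000: term = 835.746066
  t = 6.5000: term = 962.999582
  t = 7.0000: term = 1097.435422
  t = 7.5000: term = 1238.727813
  t = 8.0000: term = 1386.559527
  t = 8.5000: term = 1540.621697
  t = 9.0000: term = 1700.613637
  t = 9.5000: term = 1866.242675
  t = 10.0000: term = 81928.360152
Convexity = (1/P) * sum = 95759.191853 / 1228.791110 = 77.929594

Answer: Convexity = 77.9296


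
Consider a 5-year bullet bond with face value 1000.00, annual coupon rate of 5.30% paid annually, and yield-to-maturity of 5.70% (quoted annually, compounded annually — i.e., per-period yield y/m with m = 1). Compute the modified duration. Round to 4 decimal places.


Coupon per period c = face * coupon_rate / m = 53.000000
Periods per year m = 1; per-period yield y/m = 0.057000
Number of cashflows N = 5
Cashflows (t years, CF_t, discount factor 1/(1+y/m)^(m*t), PV):
  t = 1.0000: CF_t = 53.000000, DF = 0.946074, PV = 50.141911
  t = 2.0000: CF_t = 53.000000, DF = 0.895056, PV = 47.437948
  t = 3.0000: CF_t = 53.000000, DF = 0.846789, PV = 44.879799
  t = 4.0000: CF_t = 53.000000, DF = 0.801125, PV = 42.459602
  t = 5.0000: CF_t = 1053.000000, DF = 0.757923, PV = 798.092877
Price P = sum_t PV_t = 983.012138
First compute Macaulay numerator sum_t t * PV_t:
  t * PV_t at t = 1.0000: 50.141911
  t * PV_t at t = 2.0000: 94.875896
  t * PV_t at t = 3.0000: 134.639398
  t * PV_t at t = 4.0000: 169.838409
  t * PV_t at t = 5.0000: 3990.464384
Macaulay duration D = 4439.959998 / 983.012138 = 4.516689
Modified duration = D / (1 + y/m) = 4.516689 / (1 + 0.057000) = 4.273121

Answer: Modified duration = 4.2731


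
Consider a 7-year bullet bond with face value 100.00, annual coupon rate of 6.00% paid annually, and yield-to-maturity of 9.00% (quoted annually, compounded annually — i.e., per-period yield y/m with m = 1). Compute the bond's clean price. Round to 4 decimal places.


Answer: Price = 84.9011

Derivation:
Coupon per period c = face * coupon_rate / m = 6.000000
Periods per year m = 1; per-period yield y/m = 0.090000
Number of cashflows N = 7
Cashflows (t years, CF_t, discount factor 1/(1+y/m)^(m*t), PV):
  t = 1.0000: CF_t = 6.000000, DF = 0.917431, PV = 5.504587
  t = 2.0000: CF_t = 6.000000, DF = 0.841680, PV = 5.050080
  t = 3.0000: CF_t = 6.000000, DF = 0.772183, PV = 4.633101
  t = 4.0000: CF_t = 6.000000, DF = 0.708425, PV = 4.250551
  t = 5.0000: CF_t = 6.000000, DF = 0.649931, PV = 3.899588
  t = 6.0000: CF_t = 6.000000, DF = 0.596267, PV = 3.577604
  t = 7.0000: CF_t = 106.000000, DF = 0.547034, PV = 57.985630
Price P = sum_t PV_t = 84.901141
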